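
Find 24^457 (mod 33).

18

Using repeated squaring:
24^1 ≡ 24 (mod 33)
24^2 ≡ 24^2 = 576 ≡ 15 (mod 33)
24^4 ≡ 15^2 = 225 ≡ 27 (mod 33)
24^8 ≡ 27^2 = 729 ≡ 3 (mod 33)
24^16 ≡ 3^2 = 9 (mod 33)
24^32 ≡ 9^2 = 81 ≡ 15 (mod 33)
24^64 ≡ 15^2 = 225 ≡ 27 (mod 33)
24^128 ≡ 27^2 = 729 ≡ 3 (mod 33)
24^256 ≡ 3^2 = 9 (mod 33)
24^457 = 24^256 · 24^128 · 24^64 · 24^8 · 24^1 ≡ 9 · 3 · 27 · 3 · 24 (mod 33).
Accumulate the product:
9 · 3 = 27
27 · 27 = 729 ≡ 3
3 · 3 = 9
9 · 24 = 216 ≡ 18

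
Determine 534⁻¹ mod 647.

292

By the extended Euclidean algorithm:
647 = 1·534 + 113
534 = 4·113 + 82
113 = 1·82 + 31
82 = 2·31 + 20
31 = 1·20 + 11
20 = 1·11 + 9
11 = 1·9 + 2
9 = 4·2 + 1
2 = 2·1 + 0
gcd(534, 647) = 1, so the inverse exists.
Back-substitute for 1:
1 = 1·9 − 4·2
  = −4·11 + 5·9
  = 5·20 − 9·11
  = −9·31 + 14·20
  = 14·82 − 37·31
  = −37·113 + 51·82
  = 51·534 − 241·113
  = −241·647 + 292·534
So 534⁻¹ ≡ 292 (mod 647).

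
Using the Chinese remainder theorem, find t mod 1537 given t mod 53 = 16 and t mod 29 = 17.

53⁻¹ mod 29: 53*23 ≡ 1 (mod 29), so 53⁻¹ ≡ 23.
t = 16 + 53*((17 − 16)*23 mod 29) = 16 + 53*23 = 1235.

1235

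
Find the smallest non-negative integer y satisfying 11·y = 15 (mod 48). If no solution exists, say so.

45

gcd(11, 48) = 1, so a unique solution mod 48 exists.
11⁻¹ ≡ 35 (mod 48).
y ≡ 35·15 ≡ 45 (mod 48).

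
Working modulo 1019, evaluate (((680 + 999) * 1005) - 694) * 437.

801

680 + 999 = 1679 ≡ 660 (mod 1019)
660 * 1005 = 663300 ≡ 950 (mod 1019)
950 - 694 = 256
256 * 437 = 111872 ≡ 801 (mod 1019)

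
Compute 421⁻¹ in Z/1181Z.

965

1181 = 2*421 + 339
421 = 1*339 + 82
339 = 4*82 + 11
82 = 7*11 + 5
11 = 2*5 + 1
5 = 5*1 + 0
gcd(421, 1181) = 1, so the inverse exists.
Back-substitute for 1:
1 = 1*11 − 2*5
  = −2*82 + 15*11
  = 15*339 − 62*82
  = −62*421 + 77*339
  = 77*1181 − 216*421
So 421⁻¹ ≡ −216 ≡ 965 (mod 1181).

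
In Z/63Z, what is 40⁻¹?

52

63 = 1·40 + 23
40 = 1·23 + 17
23 = 1·17 + 6
17 = 2·6 + 5
6 = 1·5 + 1
5 = 5·1 + 0
gcd(40, 63) = 1, so the inverse exists.
Bézout: 1 = 7·63 − 11·40.
So 40⁻¹ ≡ −11 ≡ 52 (mod 63).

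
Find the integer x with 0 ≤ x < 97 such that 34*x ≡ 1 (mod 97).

97 = 2·34 + 29
34 = 1·29 + 5
29 = 5·5 + 4
5 = 1·4 + 1
4 = 4·1 + 0
gcd(34, 97) = 1, so the inverse exists.
Back-substitute for 1:
1 = 1·5 − 1·4
  = −1·29 + 6·5
  = 6·34 − 7·29
  = −7·97 + 20·34
So 34⁻¹ ≡ 20 (mod 97).

20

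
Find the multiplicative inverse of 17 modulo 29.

29 = 1·17 + 12
17 = 1·12 + 5
12 = 2·5 + 2
5 = 2·2 + 1
2 = 2·1 + 0
gcd(17, 29) = 1, so the inverse exists.
Bézout: 1 = −7·29 + 12·17.
So 17⁻¹ ≡ 12 (mod 29).

12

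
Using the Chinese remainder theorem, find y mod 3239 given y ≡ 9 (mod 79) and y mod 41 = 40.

79⁻¹ mod 41: 79*27 ≡ 1 (mod 41), so 79⁻¹ ≡ 27.
y = 9 + 79*((40 − 9)*27 mod 41) = 9 + 79*17 = 1352.
Check: 1352 mod 79 = 9, 1352 mod 41 = 40. ✓

1352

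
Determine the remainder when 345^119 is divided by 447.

Using repeated squaring:
345^1 ≡ 345 (mod 447)
345^2 ≡ 345^2 = 119025 ≡ 123 (mod 447)
345^4 ≡ 123^2 = 15129 ≡ 378 (mod 447)
345^8 ≡ 378^2 = 142884 ≡ 291 (mod 447)
345^16 ≡ 291^2 = 84681 ≡ 198 (mod 447)
345^32 ≡ 198^2 = 39204 ≡ 315 (mod 447)
345^64 ≡ 315^2 = 99225 ≡ 438 (mod 447)
345^119 = 345^64 · 345^32 · 345^16 · 345^4 · 345^2 · 345^1 ≡ 438 · 315 · 198 · 378 · 123 · 345 (mod 447).
Accumulate the product:
438 · 315 = 137970 ≡ 294
294 · 198 = 58212 ≡ 102
102 · 378 = 38556 ≡ 114
114 · 123 = 14022 ≡ 165
165 · 345 = 56925 ≡ 156

156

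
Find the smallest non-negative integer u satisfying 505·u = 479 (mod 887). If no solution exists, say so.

15

gcd(505, 887) = 1, so a unique solution mod 887 exists.
505⁻¹ ≡ 750 (mod 887).
u ≡ 750·479 ≡ 15 (mod 887).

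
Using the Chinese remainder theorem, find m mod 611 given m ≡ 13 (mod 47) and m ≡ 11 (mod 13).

47⁻¹ mod 13: 47*5 ≡ 1 (mod 13), so 47⁻¹ ≡ 5.
m = 13 + 47*((11 − 13)*5 mod 13) = 13 + 47*3 = 154.
Check: 154 mod 47 = 13, 154 mod 13 = 11. ✓

154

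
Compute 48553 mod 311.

48553 = 156×311 + 37, so 48553 ≡ 37 (mod 311).

37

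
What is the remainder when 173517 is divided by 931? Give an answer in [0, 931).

351

173517 = 186×931 + 351, so 173517 ≡ 351 (mod 931).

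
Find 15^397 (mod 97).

26

Compute successive squares:
15^1 ≡ 15 (mod 97)
15^2 ≡ 15^2 = 225 ≡ 31 (mod 97)
15^4 ≡ 31^2 = 961 ≡ 88 (mod 97)
15^8 ≡ 88^2 = 7744 ≡ 81 (mod 97)
15^16 ≡ 81^2 = 6561 ≡ 62 (mod 97)
15^32 ≡ 62^2 = 3844 ≡ 61 (mod 97)
15^64 ≡ 61^2 = 3721 ≡ 35 (mod 97)
15^128 ≡ 35^2 = 1225 ≡ 61 (mod 97)
15^256 ≡ 61^2 = 3721 ≡ 35 (mod 97)
15^397 = 15^256 * 15^128 * 15^8 * 15^4 * 15^1 ≡ 35 * 61 * 81 * 88 * 15 (mod 97).
Accumulate the product:
35 * 61 = 2135 ≡ 1
1 * 81 = 81
81 * 88 = 7128 ≡ 47
47 * 15 = 705 ≡ 26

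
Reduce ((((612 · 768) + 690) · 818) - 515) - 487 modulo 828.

774

612 · 768 = 470016 ≡ 540 (mod 828)
540 + 690 = 1230 ≡ 402 (mod 828)
402 · 818 = 328836 ≡ 120 (mod 828)
120 - 515 = -395 ≡ 433 (mod 828)
433 - 487 = -54 ≡ 774 (mod 828)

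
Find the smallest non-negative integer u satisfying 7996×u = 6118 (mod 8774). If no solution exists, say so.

1977

gcd(7996, 8774) = 2, and 2 | 6118, so solutions exist.
Divide through by 2: 3998×u mod 4387 = 3059.
3998⁻¹ ≡ 4184 (mod 4387).
u ≡ 4184×3059 ≡ 1977 (mod 4387).
The smallest non-negative solution is u = 1977.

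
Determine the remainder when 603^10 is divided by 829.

755

Compute successive squares:
10 in binary is 1010, i.e. 10 = 8 + 2.
603^1 ≡ 603 (mod 829)
603^2 ≡ 603^2 = 363609 ≡ 507 (mod 829)
603^4 ≡ 507^2 = 257049 ≡ 59 (mod 829)
603^8 ≡ 59^2 = 3481 ≡ 165 (mod 829)
603^10 = 603^8 * 603^2 ≡ 165 * 507 (mod 829).
165 * 507 = 83655 ≡ 755 (mod 829).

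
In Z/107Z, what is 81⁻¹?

107 = 1×81 + 26
81 = 3×26 + 3
26 = 8×3 + 2
3 = 1×2 + 1
2 = 2×1 + 0
gcd(81, 107) = 1, so the inverse exists.
Bézout: 1 = −28×107 + 37×81.
So 81⁻¹ ≡ 37 (mod 107).

37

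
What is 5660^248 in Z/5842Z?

Compute successive squares:
5660^1 ≡ 5660 (mod 5842)
5660^2 ≡ 5660^2 = 32035600 ≡ 3914 (mod 5842)
5660^4 ≡ 3914^2 = 15319396 ≡ 1672 (mod 5842)
5660^8 ≡ 1672^2 = 2795584 ≡ 3108 (mod 5842)
5660^16 ≡ 3108^2 = 9659664 ≡ 2838 (mod 5842)
5660^32 ≡ 2838^2 = 8054244 ≡ 3968 (mod 5842)
5660^64 ≡ 3968^2 = 15745024 ≡ 834 (mod 5842)
5660^128 ≡ 834^2 = 695556 ≡ 358 (mod 5842)
5660^248 = 5660^128 * 5660^64 * 5660^32 * 5660^16 * 5660^8 ≡ 358 * 834 * 3968 * 2838 * 3108 (mod 5842).
Accumulate the product:
358 * 834 = 298572 ≡ 630
630 * 3968 = 2499840 ≡ 5306
5306 * 2838 = 15058428 ≡ 3594
3594 * 3108 = 11170152 ≡ 248

248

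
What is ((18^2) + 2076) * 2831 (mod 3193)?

(18)^2 ≡ 324 (mod 3193)
324 + 2076 = 2400
2400 * 2831 = 6794400 ≡ 2889 (mod 3193)

2889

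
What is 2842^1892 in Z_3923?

2842^1 ≡ 2842 (mod 3923)
2842^2 ≡ 2842^2 = 8076964 ≡ 3430 (mod 3923)
2842^4 ≡ 3430^2 = 11764900 ≡ 3746 (mod 3923)
2842^8 ≡ 3746^2 = 14032516 ≡ 3868 (mod 3923)
2842^16 ≡ 3868^2 = 14961424 ≡ 3025 (mod 3923)
2842^32 ≡ 3025^2 = 9150625 ≡ 2189 (mod 3923)
2842^64 ≡ 2189^2 = 4791721 ≡ 1738 (mod 3923)
2842^128 ≡ 1738^2 = 3020644 ≡ 3857 (mod 3923)
2842^256 ≡ 3857^2 = 14876449 ≡ 433 (mod 3923)
2842^512 ≡ 433^2 = 187489 ≡ 3108 (mod 3923)
2842^1024 ≡ 3108^2 = 9659664 ≡ 1238 (mod 3923)
2842^1892 = 2842^1024 · 2842^512 · 2842^256 · 2842^64 · 2842^32 · 2842^4 ≡ 1238 · 3108 · 433 · 1738 · 2189 · 3746 (mod 3923).
Accumulate the product:
1238 · 3108 = 3847704 ≡ 3164
3164 · 433 = 1370012 ≡ 885
885 · 1738 = 1538130 ≡ 314
314 · 2189 = 687346 ≡ 821
821 · 3746 = 3075466 ≡ 3757

3757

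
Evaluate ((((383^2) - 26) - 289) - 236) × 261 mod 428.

370

(383)^2 ≡ 313 (mod 428)
313 - 26 = 287
287 - 289 = -2 ≡ 426 (mod 428)
426 - 236 = 190
190 × 261 = 49590 ≡ 370 (mod 428)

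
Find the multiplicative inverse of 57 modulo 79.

61

Run the extended Euclidean algorithm:
79 = 1·57 + 22
57 = 2·22 + 13
22 = 1·13 + 9
13 = 1·9 + 4
9 = 2·4 + 1
4 = 4·1 + 0
gcd(57, 79) = 1, so the inverse exists.
Bézout: 1 = 13·79 − 18·57.
So 57⁻¹ ≡ −18 ≡ 61 (mod 79).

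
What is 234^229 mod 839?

Compute successive squares:
229 in binary is 11100101, i.e. 229 = 128 + 64 + 32 + 4 + 1.
234^1 ≡ 234 (mod 839)
234^2 ≡ 234^2 = 54756 ≡ 221 (mod 839)
234^4 ≡ 221^2 = 48841 ≡ 179 (mod 839)
234^8 ≡ 179^2 = 32041 ≡ 159 (mod 839)
234^16 ≡ 159^2 = 25281 ≡ 111 (mod 839)
234^32 ≡ 111^2 = 12321 ≡ 575 (mod 839)
234^64 ≡ 575^2 = 330625 ≡ 59 (mod 839)
234^128 ≡ 59^2 = 3481 ≡ 125 (mod 839)
234^229 = 234^128 · 234^64 · 234^32 · 234^4 · 234^1 ≡ 125 · 59 · 575 · 179 · 234 (mod 839).
Accumulate the product:
125 · 59 = 7375 ≡ 663
663 · 575 = 381225 ≡ 319
319 · 179 = 57101 ≡ 49
49 · 234 = 11466 ≡ 559

559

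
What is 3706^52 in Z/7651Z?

4008

52 in binary is 110100, i.e. 52 = 32 + 16 + 4.
3706^1 ≡ 3706 (mod 7651)
3706^2 ≡ 3706^2 = 13734436 ≡ 891 (mod 7651)
3706^4 ≡ 891^2 = 793881 ≡ 5828 (mod 7651)
3706^8 ≡ 5828^2 = 33965584 ≡ 2795 (mod 7651)
3706^16 ≡ 2795^2 = 7812025 ≡ 354 (mod 7651)
3706^32 ≡ 354^2 = 125316 ≡ 2900 (mod 7651)
3706^52 = 3706^32 × 3706^16 × 3706^4 ≡ 2900 × 354 × 5828 (mod 7651).
Accumulate the product:
2900 × 354 = 1026600 ≡ 1366
1366 × 5828 = 7961048 ≡ 4008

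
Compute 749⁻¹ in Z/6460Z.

6460 = 8×749 + 468
749 = 1×468 + 281
468 = 1×281 + 187
281 = 1×187 + 94
187 = 1×94 + 93
94 = 1×93 + 1
93 = 93×1 + 0
gcd(749, 6460) = 1, so the inverse exists.
Back-substitute for 1:
1 = 1×94 − 1×93
  = −1×187 + 2×94
  = 2×281 − 3×187
  = −3×468 + 5×281
  = 5×749 − 8×468
  = −8×6460 + 69×749
So 749⁻¹ ≡ 69 (mod 6460).

69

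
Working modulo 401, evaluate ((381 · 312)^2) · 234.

381 · 312 = 118872 ≡ 176 (mod 401)
(176)^2 ≡ 99 (mod 401)
99 · 234 = 23166 ≡ 309 (mod 401)

309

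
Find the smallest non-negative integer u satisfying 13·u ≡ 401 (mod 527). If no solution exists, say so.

gcd(13, 527) = 1, so a unique solution mod 527 exists.
13⁻¹ ≡ 446 (mod 527).
u ≡ 446·401 ≡ 193 (mod 527).

193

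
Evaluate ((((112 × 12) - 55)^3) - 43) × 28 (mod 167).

112 × 12 = 1344 ≡ 8 (mod 167)
8 - 55 = -47 ≡ 120 (mod 167)
(120)^3 ≡ 51 (mod 167)
51 - 43 = 8
8 × 28 = 224 ≡ 57 (mod 167)

57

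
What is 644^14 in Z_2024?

1472

Using repeated squaring:
644^1 ≡ 644 (mod 2024)
644^2 ≡ 644^2 = 414736 ≡ 1840 (mod 2024)
644^4 ≡ 1840^2 = 3385600 ≡ 1472 (mod 2024)
644^8 ≡ 1472^2 = 2166784 ≡ 1104 (mod 2024)
644^14 = 644^8 × 644^4 × 644^2 ≡ 1104 × 1472 × 1840 (mod 2024).
Accumulate the product:
1104 × 1472 = 1625088 ≡ 1840
1840 × 1840 = 3385600 ≡ 1472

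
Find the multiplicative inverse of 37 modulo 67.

29

Apply the Euclidean algorithm and back-substitute:
67 = 1*37 + 30
37 = 1*30 + 7
30 = 4*7 + 2
7 = 3*2 + 1
2 = 2*1 + 0
gcd(37, 67) = 1, so the inverse exists.
Back-substitute for 1:
1 = 1*7 − 3*2
  = −3*30 + 13*7
  = 13*37 − 16*30
  = −16*67 + 29*37
So 37⁻¹ ≡ 29 (mod 67).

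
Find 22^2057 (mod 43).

Compute successive squares:
2057 in binary is 100000001001, i.e. 2057 = 2048 + 8 + 1.
22^1 ≡ 22 (mod 43)
22^2 ≡ 22^2 = 484 ≡ 11 (mod 43)
22^4 ≡ 11^2 = 121 ≡ 35 (mod 43)
22^8 ≡ 35^2 = 1225 ≡ 21 (mod 43)
22^16 ≡ 21^2 = 441 ≡ 11 (mod 43)
22^32 ≡ 11^2 = 121 ≡ 35 (mod 43)
22^64 ≡ 35^2 = 1225 ≡ 21 (mod 43)
22^128 ≡ 21^2 = 441 ≡ 11 (mod 43)
22^256 ≡ 11^2 = 121 ≡ 35 (mod 43)
22^512 ≡ 35^2 = 1225 ≡ 21 (mod 43)
22^1024 ≡ 21^2 = 441 ≡ 11 (mod 43)
22^2048 ≡ 11^2 = 121 ≡ 35 (mod 43)
22^2057 = 22^2048 × 22^8 × 22^1 ≡ 35 × 21 × 22 (mod 43).
Accumulate the product:
35 × 21 = 735 ≡ 4
4 × 22 = 88 ≡ 2

2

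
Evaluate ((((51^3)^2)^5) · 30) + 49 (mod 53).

46

(51)^3 ≡ 45 (mod 53)
(45)^2 ≡ 11 (mod 53)
(11)^5 ≡ 37 (mod 53)
37 · 30 = 1110 ≡ 50 (mod 53)
50 + 49 = 99 ≡ 46 (mod 53)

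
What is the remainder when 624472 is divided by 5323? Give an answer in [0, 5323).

624472 = 117·5323 + 1681, so 624472 ≡ 1681 (mod 5323).

1681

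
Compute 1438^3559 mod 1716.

By square-and-multiply:
1438^1 ≡ 1438 (mod 1716)
1438^2 ≡ 1438^2 = 2067844 ≡ 64 (mod 1716)
1438^4 ≡ 64^2 = 4096 ≡ 664 (mod 1716)
1438^8 ≡ 664^2 = 440896 ≡ 1600 (mod 1716)
1438^16 ≡ 1600^2 = 2560000 ≡ 1444 (mod 1716)
1438^32 ≡ 1444^2 = 2085136 ≡ 196 (mod 1716)
1438^64 ≡ 196^2 = 38416 ≡ 664 (mod 1716)
1438^128 ≡ 664^2 = 440896 ≡ 1600 (mod 1716)
1438^256 ≡ 1600^2 = 2560000 ≡ 1444 (mod 1716)
1438^512 ≡ 1444^2 = 2085136 ≡ 196 (mod 1716)
1438^1024 ≡ 196^2 = 38416 ≡ 664 (mod 1716)
1438^2048 ≡ 664^2 = 440896 ≡ 1600 (mod 1716)
1438^3559 = 1438^2048 · 1438^1024 · 1438^256 · 1438^128 · 1438^64 · 1438^32 · 1438^4 · 1438^2 · 1438^1 ≡ 1600 · 664 · 1444 · 1600 · 664 · 196 · 664 · 64 · 1438 (mod 1716).
Accumulate the product:
1600 · 664 = 1062400 ≡ 196
196 · 1444 = 283024 ≡ 1600
1600 · 1600 = 2560000 ≡ 1444
1444 · 664 = 958816 ≡ 1288
1288 · 196 = 252448 ≡ 196
196 · 664 = 130144 ≡ 1444
1444 · 64 = 92416 ≡ 1468
1468 · 1438 = 2110984 ≡ 304

304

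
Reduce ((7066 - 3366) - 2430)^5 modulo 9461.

7066 - 3366 = 3700
3700 - 2430 = 1270
(1270)^5 ≡ 7492 (mod 9461)

7492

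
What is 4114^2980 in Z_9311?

By square-and-multiply:
2980 in binary is 101110100100, i.e. 2980 = 2048 + 512 + 256 + 128 + 32 + 4.
4114^1 ≡ 4114 (mod 9311)
4114^2 ≡ 4114^2 = 16924996 ≡ 6909 (mod 9311)
4114^4 ≡ 6909^2 = 47734281 ≡ 6095 (mod 9311)
4114^8 ≡ 6095^2 = 37149025 ≡ 7446 (mod 9311)
4114^16 ≡ 7446^2 = 55442916 ≡ 5222 (mod 9311)
4114^32 ≡ 5222^2 = 27269284 ≡ 6676 (mod 9311)
4114^64 ≡ 6676^2 = 44568976 ≡ 6530 (mod 9311)
4114^128 ≡ 6530^2 = 42640900 ≡ 5831 (mod 9311)
4114^256 ≡ 5831^2 = 34000561 ≡ 6100 (mod 9311)
4114^512 ≡ 6100^2 = 37210000 ≡ 3244 (mod 9311)
4114^1024 ≡ 3244^2 = 10523536 ≡ 2106 (mod 9311)
4114^2048 ≡ 2106^2 = 4435236 ≡ 3200 (mod 9311)
4114^2980 = 4114^2048 · 4114^512 · 4114^256 · 4114^128 · 4114^32 · 4114^4 ≡ 3200 · 3244 · 6100 · 5831 · 6676 · 6095 (mod 9311).
Accumulate the product:
3200 · 3244 = 10380800 ≡ 8346
8346 · 6100 = 50910600 ≡ 7363
7363 · 5831 = 42933653 ≡ 632
632 · 6676 = 4219232 ≡ 1349
1349 · 6095 = 8222155 ≡ 542

542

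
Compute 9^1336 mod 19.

6

1336 in binary is 10100111000, i.e. 1336 = 1024 + 256 + 32 + 16 + 8.
9^1 ≡ 9 (mod 19)
9^2 ≡ 9^2 = 81 ≡ 5 (mod 19)
9^4 ≡ 5^2 = 25 ≡ 6 (mod 19)
9^8 ≡ 6^2 = 36 ≡ 17 (mod 19)
9^16 ≡ 17^2 = 289 ≡ 4 (mod 19)
9^32 ≡ 4^2 = 16 (mod 19)
9^64 ≡ 16^2 = 256 ≡ 9 (mod 19)
9^128 ≡ 9^2 = 81 ≡ 5 (mod 19)
9^256 ≡ 5^2 = 25 ≡ 6 (mod 19)
9^512 ≡ 6^2 = 36 ≡ 17 (mod 19)
9^1024 ≡ 17^2 = 289 ≡ 4 (mod 19)
9^1336 = 9^1024 × 9^256 × 9^32 × 9^16 × 9^8 ≡ 4 × 6 × 16 × 4 × 17 (mod 19).
Accumulate the product:
4 × 6 = 24 ≡ 5
5 × 16 = 80 ≡ 4
4 × 4 = 16
16 × 17 = 272 ≡ 6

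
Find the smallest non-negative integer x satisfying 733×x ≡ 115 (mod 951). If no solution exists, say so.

gcd(733, 951) = 1, so a unique solution mod 951 exists.
733⁻¹ ≡ 301 (mod 951).
x ≡ 301×115 ≡ 379 (mod 951).

379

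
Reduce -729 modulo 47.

23

-729 = -16·47 + 23, so -729 ≡ 23 (mod 47).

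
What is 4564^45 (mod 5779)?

45 in binary is 101101, i.e. 45 = 32 + 8 + 4 + 1.
4564^1 ≡ 4564 (mod 5779)
4564^2 ≡ 4564^2 = 20830096 ≡ 2580 (mod 5779)
4564^4 ≡ 2580^2 = 6656400 ≡ 4771 (mod 5779)
4564^8 ≡ 4771^2 = 22762441 ≡ 4739 (mod 5779)
4564^16 ≡ 4739^2 = 22458121 ≡ 927 (mod 5779)
4564^32 ≡ 927^2 = 859329 ≡ 4037 (mod 5779)
4564^45 = 4564^32 * 4564^8 * 4564^4 * 4564^1 ≡ 4037 * 4739 * 4771 * 4564 (mod 5779).
Accumulate the product:
4037 * 4739 = 19131343 ≡ 2853
2853 * 4771 = 13611663 ≡ 2118
2118 * 4564 = 9666552 ≡ 4064

4064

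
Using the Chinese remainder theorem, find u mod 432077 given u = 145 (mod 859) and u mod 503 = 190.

176240

859⁻¹ mod 503: 859×284 ≡ 1 (mod 503), so 859⁻¹ ≡ 284.
u = 145 + 859×((190 − 145)×284 mod 503) = 145 + 859×205 = 176240.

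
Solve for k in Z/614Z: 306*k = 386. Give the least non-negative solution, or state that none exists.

228

gcd(306, 614) = 2, and 2 | 386, so solutions exist.
Divide through by 2: 153*k ≡ 193 mod 307.
153⁻¹ ≡ 305 (mod 307).
k ≡ 305*193 ≡ 228 (mod 307).
The smallest non-negative solution is k = 228.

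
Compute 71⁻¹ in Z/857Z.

169

857 = 12*71 + 5
71 = 14*5 + 1
5 = 5*1 + 0
gcd(71, 857) = 1, so the inverse exists.
Bézout: 1 = −14*857 + 169*71.
So 71⁻¹ ≡ 169 (mod 857).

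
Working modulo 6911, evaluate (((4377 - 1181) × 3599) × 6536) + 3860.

6256

4377 - 1181 = 3196
3196 × 3599 = 11502404 ≡ 2500 (mod 6911)
2500 × 6536 = 16340000 ≡ 2396 (mod 6911)
2396 + 3860 = 6256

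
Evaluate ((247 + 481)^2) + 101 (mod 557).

247 + 481 = 728 ≡ 171 (mod 557)
(171)^2 ≡ 277 (mod 557)
277 + 101 = 378

378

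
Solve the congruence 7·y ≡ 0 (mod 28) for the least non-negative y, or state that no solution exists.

0

gcd(7, 28) = 7, and 7 | 0, so solutions exist.
Divide through by 7: 1·y mod 4 = 0.
1⁻¹ ≡ 1 (mod 4).
y ≡ 1·0 ≡ 0 (mod 4).
The smallest non-negative solution is y = 0.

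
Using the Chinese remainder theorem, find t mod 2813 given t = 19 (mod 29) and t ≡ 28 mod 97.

222

29⁻¹ mod 97: 29×87 ≡ 1 (mod 97), so 29⁻¹ ≡ 87.
t = 19 + 29×((28 − 19)×87 mod 97) = 19 + 29×7 = 222.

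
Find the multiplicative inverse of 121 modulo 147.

147 = 1×121 + 26
121 = 4×26 + 17
26 = 1×17 + 9
17 = 1×9 + 8
9 = 1×8 + 1
8 = 8×1 + 0
gcd(121, 147) = 1, so the inverse exists.
Bézout: 1 = 14×147 − 17×121.
So 121⁻¹ ≡ −17 ≡ 130 (mod 147).

130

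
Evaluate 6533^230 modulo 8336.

Using repeated squaring:
230 in binary is 11100110, i.e. 230 = 128 + 64 + 32 + 4 + 2.
6533^1 ≡ 6533 (mod 8336)
6533^2 ≡ 6533^2 = 42680089 ≡ 8105 (mod 8336)
6533^4 ≡ 8105^2 = 65691025 ≡ 3345 (mod 8336)
6533^8 ≡ 3345^2 = 11189025 ≡ 2113 (mod 8336)
6533^16 ≡ 2113^2 = 4464769 ≡ 5009 (mod 8336)
6533^32 ≡ 5009^2 = 25090081 ≡ 7057 (mod 8336)
6533^64 ≡ 7057^2 = 49801249 ≡ 1985 (mod 8336)
6533^128 ≡ 1985^2 = 3940225 ≡ 5633 (mod 8336)
6533^230 = 6533^128 · 6533^64 · 6533^32 · 6533^4 · 6533^2 ≡ 5633 · 1985 · 7057 · 3345 · 8105 (mod 8336).
Accumulate the product:
5633 · 1985 = 11181505 ≡ 2929
2929 · 7057 = 20669953 ≡ 5009
5009 · 3345 = 16755105 ≡ 8081
8081 · 8105 = 65496505 ≡ 553

553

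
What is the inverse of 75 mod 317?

93

By the extended Euclidean algorithm:
317 = 4·75 + 17
75 = 4·17 + 7
17 = 2·7 + 3
7 = 2·3 + 1
3 = 3·1 + 0
gcd(75, 317) = 1, so the inverse exists.
Bézout: 1 = −22·317 + 93·75.
So 75⁻¹ ≡ 93 (mod 317).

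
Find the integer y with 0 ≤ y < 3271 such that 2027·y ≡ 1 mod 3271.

By the extended Euclidean algorithm:
3271 = 1*2027 + 1244
2027 = 1*1244 + 783
1244 = 1*783 + 461
783 = 1*461 + 322
461 = 1*322 + 139
322 = 2*139 + 44
139 = 3*44 + 7
44 = 6*7 + 2
7 = 3*2 + 1
2 = 2*1 + 0
gcd(2027, 3271) = 1, so the inverse exists.
Bézout: 1 = 875*3271 − 1412*2027.
So 2027⁻¹ ≡ −1412 ≡ 1859 (mod 3271).

1859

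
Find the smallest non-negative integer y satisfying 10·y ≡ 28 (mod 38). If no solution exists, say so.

18

gcd(10, 38) = 2, and 2 | 28, so solutions exist.
Divide through by 2: 5·y mod 19 = 14.
5⁻¹ ≡ 4 (mod 19).
y ≡ 4·14 ≡ 18 (mod 19).
The smallest non-negative solution is y = 18.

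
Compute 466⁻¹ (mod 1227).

By the extended Euclidean algorithm:
1227 = 2*466 + 295
466 = 1*295 + 171
295 = 1*171 + 124
171 = 1*124 + 47
124 = 2*47 + 30
47 = 1*30 + 17
30 = 1*17 + 13
17 = 1*13 + 4
13 = 3*4 + 1
4 = 4*1 + 0
gcd(466, 1227) = 1, so the inverse exists.
Back-substitute for 1:
1 = 1*13 − 3*4
  = −3*17 + 4*13
  = 4*30 − 7*17
  = −7*47 + 11*30
  = 11*124 − 29*47
  = −29*171 + 40*124
  = 40*295 − 69*171
  = −69*466 + 109*295
  = 109*1227 − 287*466
So 466⁻¹ ≡ −287 ≡ 940 (mod 1227).

940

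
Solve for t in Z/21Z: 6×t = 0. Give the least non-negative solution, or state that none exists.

0

gcd(6, 21) = 3, and 3 | 0, so solutions exist.
Divide through by 3: 2×t mod 7 = 0.
2⁻¹ ≡ 4 (mod 7).
t ≡ 4×0 ≡ 0 (mod 7).
The smallest non-negative solution is t = 0.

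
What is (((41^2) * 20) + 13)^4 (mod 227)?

49

(41)^2 ≡ 92 (mod 227)
92 * 20 = 1840 ≡ 24 (mod 227)
24 + 13 = 37
(37)^4 ≡ 49 (mod 227)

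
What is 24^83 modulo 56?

40

83 in binary is 1010011, i.e. 83 = 64 + 16 + 2 + 1.
24^1 ≡ 24 (mod 56)
24^2 ≡ 24^2 = 576 ≡ 16 (mod 56)
24^4 ≡ 16^2 = 256 ≡ 32 (mod 56)
24^8 ≡ 32^2 = 1024 ≡ 16 (mod 56)
24^16 ≡ 16^2 = 256 ≡ 32 (mod 56)
24^32 ≡ 32^2 = 1024 ≡ 16 (mod 56)
24^64 ≡ 16^2 = 256 ≡ 32 (mod 56)
24^83 = 24^64 * 24^16 * 24^2 * 24^1 ≡ 32 * 32 * 16 * 24 (mod 56).
Accumulate the product:
32 * 32 = 1024 ≡ 16
16 * 16 = 256 ≡ 32
32 * 24 = 768 ≡ 40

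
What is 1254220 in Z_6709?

1254220 = 186×6709 + 6346, so 1254220 ≡ 6346 (mod 6709).

6346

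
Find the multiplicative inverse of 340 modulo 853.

710

853 = 2·340 + 173
340 = 1·173 + 167
173 = 1·167 + 6
167 = 27·6 + 5
6 = 1·5 + 1
5 = 5·1 + 0
gcd(340, 853) = 1, so the inverse exists.
Back-substitute for 1:
1 = 1·6 − 1·5
  = −1·167 + 28·6
  = 28·173 − 29·167
  = −29·340 + 57·173
  = 57·853 − 143·340
So 340⁻¹ ≡ −143 ≡ 710 (mod 853).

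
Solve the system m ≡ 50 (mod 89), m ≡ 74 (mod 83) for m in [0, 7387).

406

89⁻¹ mod 83: 89×14 ≡ 1 (mod 83), so 89⁻¹ ≡ 14.
m = 50 + 89×((74 − 50)×14 mod 83) = 50 + 89×4 = 406.
Check: 406 mod 89 = 50, 406 mod 83 = 74. ✓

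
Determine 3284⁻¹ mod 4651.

4651 = 1×3284 + 1367
3284 = 2×1367 + 550
1367 = 2×550 + 267
550 = 2×267 + 16
267 = 16×16 + 11
16 = 1×11 + 5
11 = 2×5 + 1
5 = 5×1 + 0
gcd(3284, 4651) = 1, so the inverse exists.
Bézout: 1 = 615×4651 − 871×3284.
So 3284⁻¹ ≡ −871 ≡ 3780 (mod 4651).

3780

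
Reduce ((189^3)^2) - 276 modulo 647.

(189)^3 ≡ 471 (mod 647)
(471)^2 ≡ 567 (mod 647)
567 - 276 = 291

291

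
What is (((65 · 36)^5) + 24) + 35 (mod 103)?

65 · 36 = 2340 ≡ 74 (mod 103)
(74)^5 ≡ 65 (mod 103)
65 + 24 = 89
89 + 35 = 124 ≡ 21 (mod 103)

21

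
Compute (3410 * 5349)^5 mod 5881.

3410 * 5349 = 18240090 ≡ 3109 (mod 5881)
(3109)^5 ≡ 4892 (mod 5881)

4892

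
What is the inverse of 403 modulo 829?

Run the extended Euclidean algorithm:
829 = 2×403 + 23
403 = 17×23 + 12
23 = 1×12 + 11
12 = 1×11 + 1
11 = 11×1 + 0
gcd(403, 829) = 1, so the inverse exists.
Back-substitute for 1:
1 = 1×12 − 1×11
  = −1×23 + 2×12
  = 2×403 − 35×23
  = −35×829 + 72×403
So 403⁻¹ ≡ 72 (mod 829).

72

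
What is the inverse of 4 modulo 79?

79 = 19*4 + 3
4 = 1*3 + 1
3 = 3*1 + 0
gcd(4, 79) = 1, so the inverse exists.
Bézout: 1 = −1*79 + 20*4.
So 4⁻¹ ≡ 20 (mod 79).

20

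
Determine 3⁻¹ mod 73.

49

By the extended Euclidean algorithm:
73 = 24×3 + 1
3 = 3×1 + 0
gcd(3, 73) = 1, so the inverse exists.
Bézout: 1 = 1×73 − 24×3.
So 3⁻¹ ≡ −24 ≡ 49 (mod 73).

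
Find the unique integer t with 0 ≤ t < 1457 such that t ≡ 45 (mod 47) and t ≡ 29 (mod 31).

1455

47⁻¹ mod 31: 47*2 ≡ 1 (mod 31), so 47⁻¹ ≡ 2.
t = 45 + 47*((29 − 45)*2 mod 31) = 45 + 47*30 = 1455.
Check: 1455 mod 47 = 45, 1455 mod 31 = 29. ✓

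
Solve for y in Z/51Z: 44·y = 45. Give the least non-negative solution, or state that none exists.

gcd(44, 51) = 1, so a unique solution mod 51 exists.
44⁻¹ ≡ 29 (mod 51).
y ≡ 29·45 ≡ 30 (mod 51).

30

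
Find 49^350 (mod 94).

79

Compute successive squares:
49^1 ≡ 49 (mod 94)
49^2 ≡ 49^2 = 2401 ≡ 51 (mod 94)
49^4 ≡ 51^2 = 2601 ≡ 63 (mod 94)
49^8 ≡ 63^2 = 3969 ≡ 21 (mod 94)
49^16 ≡ 21^2 = 441 ≡ 65 (mod 94)
49^32 ≡ 65^2 = 4225 ≡ 89 (mod 94)
49^64 ≡ 89^2 = 7921 ≡ 25 (mod 94)
49^128 ≡ 25^2 = 625 ≡ 61 (mod 94)
49^256 ≡ 61^2 = 3721 ≡ 55 (mod 94)
49^350 = 49^256 * 49^64 * 49^16 * 49^8 * 49^4 * 49^2 ≡ 55 * 25 * 65 * 21 * 63 * 51 (mod 94).
Accumulate the product:
55 * 25 = 1375 ≡ 59
59 * 65 = 3835 ≡ 75
75 * 21 = 1575 ≡ 71
71 * 63 = 4473 ≡ 55
55 * 51 = 2805 ≡ 79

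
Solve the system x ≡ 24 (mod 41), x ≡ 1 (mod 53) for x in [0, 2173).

41⁻¹ mod 53: 41×22 ≡ 1 (mod 53), so 41⁻¹ ≡ 22.
x = 24 + 41×((1 − 24)×22 mod 53) = 24 + 41×24 = 1008.
Check: 1008 mod 41 = 24, 1008 mod 53 = 1. ✓

1008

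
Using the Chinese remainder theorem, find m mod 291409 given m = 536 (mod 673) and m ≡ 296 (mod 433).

673⁻¹ mod 433: 673*258 ≡ 1 (mod 433), so 673⁻¹ ≡ 258.
m = 536 + 673*((296 − 536)*258 mod 433) = 536 + 673*432 = 291272.
Check: 291272 mod 673 = 536, 291272 mod 433 = 296. ✓

291272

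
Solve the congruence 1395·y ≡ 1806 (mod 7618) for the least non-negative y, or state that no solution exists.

gcd(1395, 7618) = 1, so a unique solution mod 7618 exists.
1395⁻¹ ≡ 699 (mod 7618).
y ≡ 699·1806 ≡ 5424 (mod 7618).

5424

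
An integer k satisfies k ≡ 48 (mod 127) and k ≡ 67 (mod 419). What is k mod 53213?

127⁻¹ mod 419: 127*33 ≡ 1 (mod 419), so 127⁻¹ ≡ 33.
k = 48 + 127*((67 − 48)*33 mod 419) = 48 + 127*208 = 26464.

26464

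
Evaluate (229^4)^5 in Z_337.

(229)^4 ≡ 311 (mod 337)
(311)^5 ≡ 233 (mod 337)

233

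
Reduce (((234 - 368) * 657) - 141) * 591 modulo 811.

234 - 368 = -134 ≡ 677 (mod 811)
677 * 657 = 444789 ≡ 361 (mod 811)
361 - 141 = 220
220 * 591 = 130020 ≡ 260 (mod 811)

260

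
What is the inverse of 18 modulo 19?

Run the extended Euclidean algorithm:
19 = 1×18 + 1
18 = 18×1 + 0
gcd(18, 19) = 1, so the inverse exists.
Back-substitute for 1:
1 = 1×19 − 1×18
So 18⁻¹ ≡ −1 ≡ 18 (mod 19).

18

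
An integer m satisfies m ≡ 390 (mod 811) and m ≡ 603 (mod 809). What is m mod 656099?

414811

811⁻¹ mod 809: 811·405 ≡ 1 (mod 809), so 811⁻¹ ≡ 405.
m = 390 + 811·((603 − 390)·405 mod 809) = 390 + 811·511 = 414811.
Check: 414811 mod 811 = 390, 414811 mod 809 = 603. ✓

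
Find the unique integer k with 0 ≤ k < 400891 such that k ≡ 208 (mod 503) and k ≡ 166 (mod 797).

57550

503⁻¹ mod 797: 503·225 ≡ 1 (mod 797), so 503⁻¹ ≡ 225.
k = 208 + 503·((166 − 208)·225 mod 797) = 208 + 503·114 = 57550.
Check: 57550 mod 503 = 208, 57550 mod 797 = 166. ✓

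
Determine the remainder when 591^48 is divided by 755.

Compute successive squares:
591^1 ≡ 591 (mod 755)
591^2 ≡ 591^2 = 349281 ≡ 471 (mod 755)
591^4 ≡ 471^2 = 221841 ≡ 626 (mod 755)
591^8 ≡ 626^2 = 391876 ≡ 31 (mod 755)
591^16 ≡ 31^2 = 961 ≡ 206 (mod 755)
591^32 ≡ 206^2 = 42436 ≡ 156 (mod 755)
591^48 = 591^32 × 591^16 ≡ 156 × 206 (mod 755).
156 × 206 = 32136 ≡ 426 (mod 755).

426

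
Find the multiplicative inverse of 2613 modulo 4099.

Apply the Euclidean algorithm and back-substitute:
4099 = 1×2613 + 1486
2613 = 1×1486 + 1127
1486 = 1×1127 + 359
1127 = 3×359 + 50
359 = 7×50 + 9
50 = 5×9 + 5
9 = 1×5 + 4
5 = 1×4 + 1
4 = 4×1 + 0
gcd(2613, 4099) = 1, so the inverse exists.
Back-substitute for 1:
1 = 1×5 − 1×4
  = −1×9 + 2×5
  = 2×50 − 11×9
  = −11×359 + 79×50
  = 79×1127 − 248×359
  = −248×1486 + 327×1127
  = 327×2613 − 575×1486
  = −575×4099 + 902×2613
So 2613⁻¹ ≡ 902 (mod 4099).

902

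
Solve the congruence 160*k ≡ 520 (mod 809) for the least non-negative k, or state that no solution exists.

gcd(160, 809) = 1, so a unique solution mod 809 exists.
160⁻¹ ≡ 359 (mod 809).
k ≡ 359*520 ≡ 610 (mod 809).

610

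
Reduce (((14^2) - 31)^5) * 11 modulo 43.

(14)^2 ≡ 24 (mod 43)
24 - 31 = -7 ≡ 36 (mod 43)
(36)^5 ≡ 6 (mod 43)
6 * 11 = 66 ≡ 23 (mod 43)

23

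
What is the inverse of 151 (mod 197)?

167

197 = 1·151 + 46
151 = 3·46 + 13
46 = 3·13 + 7
13 = 1·7 + 6
7 = 1·6 + 1
6 = 6·1 + 0
gcd(151, 197) = 1, so the inverse exists.
Back-substitute for 1:
1 = 1·7 − 1·6
  = −1·13 + 2·7
  = 2·46 − 7·13
  = −7·151 + 23·46
  = 23·197 − 30·151
So 151⁻¹ ≡ −30 ≡ 167 (mod 197).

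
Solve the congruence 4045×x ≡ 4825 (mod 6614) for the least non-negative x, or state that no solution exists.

gcd(4045, 6614) = 1, so a unique solution mod 6614 exists.
4045⁻¹ ≡ 2953 (mod 6614).
x ≡ 2953×4825 ≡ 1669 (mod 6614).

1669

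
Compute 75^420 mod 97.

Compute successive squares:
420 in binary is 110100100, i.e. 420 = 256 + 128 + 32 + 4.
75^1 ≡ 75 (mod 97)
75^2 ≡ 75^2 = 5625 ≡ 96 (mod 97)
75^4 ≡ 96^2 = 9216 ≡ 1 (mod 97)
75^8 ≡ 1^2 = 1 (mod 97)
75^16 ≡ 1^2 = 1 (mod 97)
75^32 ≡ 1^2 = 1 (mod 97)
75^64 ≡ 1^2 = 1 (mod 97)
75^128 ≡ 1^2 = 1 (mod 97)
75^256 ≡ 1^2 = 1 (mod 97)
75^420 = 75^256 * 75^128 * 75^32 * 75^4 ≡ 1 * 1 * 1 * 1 (mod 97).
Accumulate the product:
1 * 1 = 1
1 * 1 = 1
1 * 1 = 1

1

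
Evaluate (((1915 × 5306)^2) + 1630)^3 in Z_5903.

300

1915 × 5306 = 10160990 ≡ 1927 (mod 5903)
(1927)^2 ≡ 342 (mod 5903)
342 + 1630 = 1972
(1972)^3 ≡ 300 (mod 5903)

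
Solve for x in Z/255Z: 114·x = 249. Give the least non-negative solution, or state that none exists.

gcd(114, 255) = 3, and 3 | 249, so solutions exist.
Divide through by 3: 38·x ≡ 83 (mod 85).
38⁻¹ ≡ 47 (mod 85).
x ≡ 47·83 ≡ 76 (mod 85).
The smallest non-negative solution is x = 76.

76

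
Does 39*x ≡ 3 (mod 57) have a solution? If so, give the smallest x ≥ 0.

gcd(39, 57) = 3, and 3 | 3, so solutions exist.
Divide through by 3: 13*x ≡ 1 mod 19.
13⁻¹ ≡ 3 (mod 19).
x ≡ 3*1 ≡ 3 (mod 19).
The smallest non-negative solution is x = 3.

3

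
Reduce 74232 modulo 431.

74232 = 172·431 + 100, so 74232 ≡ 100 (mod 431).

100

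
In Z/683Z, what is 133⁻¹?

493

Apply the Euclidean algorithm and back-substitute:
683 = 5*133 + 18
133 = 7*18 + 7
18 = 2*7 + 4
7 = 1*4 + 3
4 = 1*3 + 1
3 = 3*1 + 0
gcd(133, 683) = 1, so the inverse exists.
Bézout: 1 = 37*683 − 190*133.
So 133⁻¹ ≡ −190 ≡ 493 (mod 683).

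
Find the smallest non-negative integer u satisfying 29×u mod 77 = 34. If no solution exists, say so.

41

gcd(29, 77) = 1, so a unique solution mod 77 exists.
29⁻¹ ≡ 8 (mod 77).
u ≡ 8×34 ≡ 41 (mod 77).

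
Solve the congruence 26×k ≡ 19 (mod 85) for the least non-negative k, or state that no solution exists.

4

gcd(26, 85) = 1, so a unique solution mod 85 exists.
26⁻¹ ≡ 36 (mod 85).
k ≡ 36×19 ≡ 4 (mod 85).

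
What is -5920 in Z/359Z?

-5920 = -17×359 + 183, so -5920 ≡ 183 (mod 359).

183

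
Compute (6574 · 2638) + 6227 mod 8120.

6574 · 2638 = 17342212 ≡ 6012 (mod 8120)
6012 + 6227 = 12239 ≡ 4119 (mod 8120)

4119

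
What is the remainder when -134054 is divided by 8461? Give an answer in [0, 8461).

-134054 = -16×8461 + 1322, so -134054 ≡ 1322 (mod 8461).

1322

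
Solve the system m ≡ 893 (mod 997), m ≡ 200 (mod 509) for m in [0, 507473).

997⁻¹ mod 509: 997*412 ≡ 1 (mod 509), so 997⁻¹ ≡ 412.
m = 893 + 997*((200 − 893)*412 mod 509) = 893 + 997*33 = 33794.
Check: 33794 mod 997 = 893, 33794 mod 509 = 200. ✓

33794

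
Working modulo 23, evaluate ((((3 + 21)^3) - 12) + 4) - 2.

3 + 21 = 24 ≡ 1 (mod 23)
(1)^3 ≡ 1 (mod 23)
1 - 12 = -11 ≡ 12 (mod 23)
12 + 4 = 16
16 - 2 = 14

14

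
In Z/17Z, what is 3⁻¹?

17 = 5*3 + 2
3 = 1*2 + 1
2 = 2*1 + 0
gcd(3, 17) = 1, so the inverse exists.
Back-substitute for 1:
1 = 1*3 − 1*2
  = −1*17 + 6*3
So 3⁻¹ ≡ 6 (mod 17).

6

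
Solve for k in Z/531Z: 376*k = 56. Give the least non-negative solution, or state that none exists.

260

gcd(376, 531) = 1, so a unique solution mod 531 exists.
376⁻¹ ≡ 346 (mod 531).
k ≡ 346*56 ≡ 260 (mod 531).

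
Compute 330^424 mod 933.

84

By square-and-multiply:
424 in binary is 110101000, i.e. 424 = 256 + 128 + 32 + 8.
330^1 ≡ 330 (mod 933)
330^2 ≡ 330^2 = 108900 ≡ 672 (mod 933)
330^4 ≡ 672^2 = 451584 ≡ 12 (mod 933)
330^8 ≡ 12^2 = 144 (mod 933)
330^16 ≡ 144^2 = 20736 ≡ 210 (mod 933)
330^32 ≡ 210^2 = 44100 ≡ 249 (mod 933)
330^64 ≡ 249^2 = 62001 ≡ 423 (mod 933)
330^128 ≡ 423^2 = 178929 ≡ 726 (mod 933)
330^256 ≡ 726^2 = 527076 ≡ 864 (mod 933)
330^424 = 330^256 * 330^128 * 330^32 * 330^8 ≡ 864 * 726 * 249 * 144 (mod 933).
Accumulate the product:
864 * 726 = 627264 ≡ 288
288 * 249 = 71712 ≡ 804
804 * 144 = 115776 ≡ 84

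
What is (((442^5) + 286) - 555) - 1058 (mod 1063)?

982

(442)^5 ≡ 183 (mod 1063)
183 + 286 = 469
469 - 555 = -86 ≡ 977 (mod 1063)
977 - 1058 = -81 ≡ 982 (mod 1063)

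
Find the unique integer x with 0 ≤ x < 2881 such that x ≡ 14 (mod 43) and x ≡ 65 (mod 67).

1003

43⁻¹ mod 67: 43*53 ≡ 1 (mod 67), so 43⁻¹ ≡ 53.
x = 14 + 43*((65 − 14)*53 mod 67) = 14 + 43*23 = 1003.
Check: 1003 mod 43 = 14, 1003 mod 67 = 65. ✓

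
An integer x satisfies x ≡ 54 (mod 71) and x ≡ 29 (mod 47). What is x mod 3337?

71⁻¹ mod 47: 71·2 ≡ 1 (mod 47), so 71⁻¹ ≡ 2.
x = 54 + 71·((29 − 54)·2 mod 47) = 54 + 71·44 = 3178.
Check: 3178 mod 71 = 54, 3178 mod 47 = 29. ✓

3178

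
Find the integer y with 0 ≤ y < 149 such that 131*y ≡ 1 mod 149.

91

Run the extended Euclidean algorithm:
149 = 1×131 + 18
131 = 7×18 + 5
18 = 3×5 + 3
5 = 1×3 + 2
3 = 1×2 + 1
2 = 2×1 + 0
gcd(131, 149) = 1, so the inverse exists.
Bézout: 1 = 51×149 − 58×131.
So 131⁻¹ ≡ −58 ≡ 91 (mod 149).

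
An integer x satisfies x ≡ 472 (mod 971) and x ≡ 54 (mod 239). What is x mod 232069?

4356

971⁻¹ mod 239: 971×16 ≡ 1 (mod 239), so 971⁻¹ ≡ 16.
x = 472 + 971×((54 − 472)×16 mod 239) = 472 + 971×4 = 4356.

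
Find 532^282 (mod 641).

360

282 in binary is 100011010, i.e. 282 = 256 + 16 + 8 + 2.
532^1 ≡ 532 (mod 641)
532^2 ≡ 532^2 = 283024 ≡ 343 (mod 641)
532^4 ≡ 343^2 = 117649 ≡ 346 (mod 641)
532^8 ≡ 346^2 = 119716 ≡ 490 (mod 641)
532^16 ≡ 490^2 = 240100 ≡ 366 (mod 641)
532^32 ≡ 366^2 = 133956 ≡ 628 (mod 641)
532^64 ≡ 628^2 = 394384 ≡ 169 (mod 641)
532^128 ≡ 169^2 = 28561 ≡ 357 (mod 641)
532^256 ≡ 357^2 = 127449 ≡ 531 (mod 641)
532^282 = 532^256 × 532^16 × 532^8 × 532^2 ≡ 531 × 366 × 490 × 343 (mod 641).
Accumulate the product:
531 × 366 = 194346 ≡ 123
123 × 490 = 60270 ≡ 16
16 × 343 = 5488 ≡ 360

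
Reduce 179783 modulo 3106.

2741

179783 = 57*3106 + 2741, so 179783 ≡ 2741 (mod 3106).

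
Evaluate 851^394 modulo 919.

851^1 ≡ 851 (mod 919)
851^2 ≡ 851^2 = 724201 ≡ 29 (mod 919)
851^4 ≡ 29^2 = 841 (mod 919)
851^8 ≡ 841^2 = 707281 ≡ 570 (mod 919)
851^16 ≡ 570^2 = 324900 ≡ 493 (mod 919)
851^32 ≡ 493^2 = 243049 ≡ 433 (mod 919)
851^64 ≡ 433^2 = 187489 ≡ 13 (mod 919)
851^128 ≡ 13^2 = 169 (mod 919)
851^256 ≡ 169^2 = 28561 ≡ 72 (mod 919)
851^394 = 851^256 * 851^128 * 851^8 * 851^2 ≡ 72 * 169 * 570 * 29 (mod 919).
Accumulate the product:
72 * 169 = 12168 ≡ 221
221 * 570 = 125970 ≡ 67
67 * 29 = 1943 ≡ 105

105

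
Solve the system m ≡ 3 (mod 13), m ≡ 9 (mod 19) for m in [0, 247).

237

13⁻¹ mod 19: 13·3 ≡ 1 (mod 19), so 13⁻¹ ≡ 3.
m = 3 + 13·((9 − 3)·3 mod 19) = 3 + 13·18 = 237.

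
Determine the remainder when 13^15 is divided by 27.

Using repeated squaring:
15 in binary is 1111, i.e. 15 = 8 + 4 + 2 + 1.
13^1 ≡ 13 (mod 27)
13^2 ≡ 13^2 = 169 ≡ 7 (mod 27)
13^4 ≡ 7^2 = 49 ≡ 22 (mod 27)
13^8 ≡ 22^2 = 484 ≡ 25 (mod 27)
13^15 = 13^8 * 13^4 * 13^2 * 13^1 ≡ 25 * 22 * 7 * 13 (mod 27).
Accumulate the product:
25 * 22 = 550 ≡ 10
10 * 7 = 70 ≡ 16
16 * 13 = 208 ≡ 19

19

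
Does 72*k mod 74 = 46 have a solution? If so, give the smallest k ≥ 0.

14

gcd(72, 74) = 2, and 2 | 46, so solutions exist.
Divide through by 2: 36*k mod 37 = 23.
36⁻¹ ≡ 36 (mod 37).
k ≡ 36*23 ≡ 14 (mod 37).
The smallest non-negative solution is k = 14.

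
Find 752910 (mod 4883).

752910 = 154*4883 + 928, so 752910 ≡ 928 (mod 4883).

928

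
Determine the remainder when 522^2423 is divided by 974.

2423 in binary is 100101110111, i.e. 2423 = 2048 + 256 + 64 + 32 + 16 + 4 + 2 + 1.
522^1 ≡ 522 (mod 974)
522^2 ≡ 522^2 = 272484 ≡ 738 (mod 974)
522^4 ≡ 738^2 = 544644 ≡ 178 (mod 974)
522^8 ≡ 178^2 = 31684 ≡ 516 (mod 974)
522^16 ≡ 516^2 = 266256 ≡ 354 (mod 974)
522^32 ≡ 354^2 = 125316 ≡ 644 (mod 974)
522^64 ≡ 644^2 = 414736 ≡ 786 (mod 974)
522^128 ≡ 786^2 = 617796 ≡ 280 (mod 974)
522^256 ≡ 280^2 = 78400 ≡ 480 (mod 974)
522^512 ≡ 480^2 = 230400 ≡ 536 (mod 974)
522^1024 ≡ 536^2 = 287296 ≡ 940 (mod 974)
522^2048 ≡ 940^2 = 883600 ≡ 182 (mod 974)
522^2423 = 522^2048 × 522^256 × 522^64 × 522^32 × 522^16 × 522^4 × 522^2 × 522^1 ≡ 182 × 480 × 786 × 644 × 354 × 178 × 738 × 522 (mod 974).
Accumulate the product:
182 × 480 = 87360 ≡ 674
674 × 786 = 529764 ≡ 882
882 × 644 = 568008 ≡ 166
166 × 354 = 58764 ≡ 324
324 × 178 = 57672 ≡ 206
206 × 738 = 152028 ≡ 84
84 × 522 = 43848 ≡ 18

18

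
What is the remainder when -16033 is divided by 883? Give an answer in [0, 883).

744

-16033 = -19×883 + 744, so -16033 ≡ 744 (mod 883).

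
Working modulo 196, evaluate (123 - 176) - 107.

36

123 - 176 = -53 ≡ 143 (mod 196)
143 - 107 = 36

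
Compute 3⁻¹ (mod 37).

37 = 12×3 + 1
3 = 3×1 + 0
gcd(3, 37) = 1, so the inverse exists.
Back-substitute for 1:
1 = 1×37 − 12×3
So 3⁻¹ ≡ −12 ≡ 25 (mod 37).

25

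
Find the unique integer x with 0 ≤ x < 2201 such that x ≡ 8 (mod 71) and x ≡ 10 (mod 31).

71⁻¹ mod 31: 71·7 ≡ 1 (mod 31), so 71⁻¹ ≡ 7.
x = 8 + 71·((10 − 8)·7 mod 31) = 8 + 71·14 = 1002.
Check: 1002 mod 71 = 8, 1002 mod 31 = 10. ✓

1002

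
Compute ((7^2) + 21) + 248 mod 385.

318

(7)^2 ≡ 49 (mod 385)
49 + 21 = 70
70 + 248 = 318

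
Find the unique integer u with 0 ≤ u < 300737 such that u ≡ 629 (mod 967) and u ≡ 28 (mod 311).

204666

967⁻¹ mod 311: 967·247 ≡ 1 (mod 311), so 967⁻¹ ≡ 247.
u = 629 + 967·((28 − 629)·247 mod 311) = 629 + 967·211 = 204666.
Check: 204666 mod 967 = 629, 204666 mod 311 = 28. ✓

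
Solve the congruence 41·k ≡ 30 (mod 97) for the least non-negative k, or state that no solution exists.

gcd(41, 97) = 1, so a unique solution mod 97 exists.
41⁻¹ ≡ 71 (mod 97).
k ≡ 71·30 ≡ 93 (mod 97).

93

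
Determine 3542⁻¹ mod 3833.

By the extended Euclidean algorithm:
3833 = 1*3542 + 291
3542 = 12*291 + 50
291 = 5*50 + 41
50 = 1*41 + 9
41 = 4*9 + 5
9 = 1*5 + 4
5 = 1*4 + 1
4 = 4*1 + 0
gcd(3542, 3833) = 1, so the inverse exists.
Bézout: 1 = 779*3833 − 843*3542.
So 3542⁻¹ ≡ −843 ≡ 2990 (mod 3833).

2990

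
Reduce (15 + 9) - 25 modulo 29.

28

15 + 9 = 24
24 - 25 = -1 ≡ 28 (mod 29)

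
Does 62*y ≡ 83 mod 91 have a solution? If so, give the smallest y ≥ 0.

gcd(62, 91) = 1, so a unique solution mod 91 exists.
62⁻¹ ≡ 69 (mod 91).
y ≡ 69*83 ≡ 85 (mod 91).

85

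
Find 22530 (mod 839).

716

22530 = 26×839 + 716, so 22530 ≡ 716 (mod 839).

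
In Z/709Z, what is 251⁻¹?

Apply the Euclidean algorithm and back-substitute:
709 = 2*251 + 207
251 = 1*207 + 44
207 = 4*44 + 31
44 = 1*31 + 13
31 = 2*13 + 5
13 = 2*5 + 3
5 = 1*3 + 2
3 = 1*2 + 1
2 = 2*1 + 0
gcd(251, 709) = 1, so the inverse exists.
Bézout: 1 = −97*709 + 274*251.
So 251⁻¹ ≡ 274 (mod 709).

274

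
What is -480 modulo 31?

16

-480 = -16·31 + 16, so -480 ≡ 16 (mod 31).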